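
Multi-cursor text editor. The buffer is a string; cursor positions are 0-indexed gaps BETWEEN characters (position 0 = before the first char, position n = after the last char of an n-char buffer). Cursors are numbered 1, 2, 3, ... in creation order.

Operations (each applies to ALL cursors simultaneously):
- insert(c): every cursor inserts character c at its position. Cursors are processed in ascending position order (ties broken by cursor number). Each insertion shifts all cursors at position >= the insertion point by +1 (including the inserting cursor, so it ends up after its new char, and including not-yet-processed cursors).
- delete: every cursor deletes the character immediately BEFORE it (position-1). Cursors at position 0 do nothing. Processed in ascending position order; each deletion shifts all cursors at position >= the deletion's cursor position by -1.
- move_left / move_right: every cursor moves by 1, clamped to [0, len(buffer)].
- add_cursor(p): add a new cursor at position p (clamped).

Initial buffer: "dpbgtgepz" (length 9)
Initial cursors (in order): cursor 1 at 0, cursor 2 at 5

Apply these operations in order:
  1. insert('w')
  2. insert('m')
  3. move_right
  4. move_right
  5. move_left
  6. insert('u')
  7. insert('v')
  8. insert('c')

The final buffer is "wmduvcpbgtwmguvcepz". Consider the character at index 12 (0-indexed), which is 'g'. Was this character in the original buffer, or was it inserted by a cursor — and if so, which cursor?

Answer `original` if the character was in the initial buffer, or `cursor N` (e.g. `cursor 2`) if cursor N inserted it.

Answer: original

Derivation:
After op 1 (insert('w')): buffer="wdpbgtwgepz" (len 11), cursors c1@1 c2@7, authorship 1.....2....
After op 2 (insert('m')): buffer="wmdpbgtwmgepz" (len 13), cursors c1@2 c2@9, authorship 11.....22....
After op 3 (move_right): buffer="wmdpbgtwmgepz" (len 13), cursors c1@3 c2@10, authorship 11.....22....
After op 4 (move_right): buffer="wmdpbgtwmgepz" (len 13), cursors c1@4 c2@11, authorship 11.....22....
After op 5 (move_left): buffer="wmdpbgtwmgepz" (len 13), cursors c1@3 c2@10, authorship 11.....22....
After op 6 (insert('u')): buffer="wmdupbgtwmguepz" (len 15), cursors c1@4 c2@12, authorship 11.1....22.2...
After op 7 (insert('v')): buffer="wmduvpbgtwmguvepz" (len 17), cursors c1@5 c2@14, authorship 11.11....22.22...
After op 8 (insert('c')): buffer="wmduvcpbgtwmguvcepz" (len 19), cursors c1@6 c2@16, authorship 11.111....22.222...
Authorship (.=original, N=cursor N): 1 1 . 1 1 1 . . . . 2 2 . 2 2 2 . . .
Index 12: author = original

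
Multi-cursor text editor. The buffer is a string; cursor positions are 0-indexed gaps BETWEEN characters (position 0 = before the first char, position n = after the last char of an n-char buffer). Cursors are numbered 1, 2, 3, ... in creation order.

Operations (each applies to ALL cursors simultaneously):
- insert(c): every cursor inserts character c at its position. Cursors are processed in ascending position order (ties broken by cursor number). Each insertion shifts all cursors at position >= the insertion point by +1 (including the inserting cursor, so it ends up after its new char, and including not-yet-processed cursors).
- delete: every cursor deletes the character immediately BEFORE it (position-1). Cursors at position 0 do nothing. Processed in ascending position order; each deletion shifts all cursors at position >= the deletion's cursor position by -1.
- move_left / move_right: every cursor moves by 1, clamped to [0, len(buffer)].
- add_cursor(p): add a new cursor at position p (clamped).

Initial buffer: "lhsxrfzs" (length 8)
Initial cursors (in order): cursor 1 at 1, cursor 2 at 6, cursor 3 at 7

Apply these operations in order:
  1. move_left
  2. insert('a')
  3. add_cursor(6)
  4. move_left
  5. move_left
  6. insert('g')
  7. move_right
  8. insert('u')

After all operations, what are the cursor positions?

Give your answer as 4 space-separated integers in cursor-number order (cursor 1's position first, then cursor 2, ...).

After op 1 (move_left): buffer="lhsxrfzs" (len 8), cursors c1@0 c2@5 c3@6, authorship ........
After op 2 (insert('a')): buffer="alhsxrafazs" (len 11), cursors c1@1 c2@7 c3@9, authorship 1.....2.3..
After op 3 (add_cursor(6)): buffer="alhsxrafazs" (len 11), cursors c1@1 c4@6 c2@7 c3@9, authorship 1.....2.3..
After op 4 (move_left): buffer="alhsxrafazs" (len 11), cursors c1@0 c4@5 c2@6 c3@8, authorship 1.....2.3..
After op 5 (move_left): buffer="alhsxrafazs" (len 11), cursors c1@0 c4@4 c2@5 c3@7, authorship 1.....2.3..
After op 6 (insert('g')): buffer="galhsgxgragfazs" (len 15), cursors c1@1 c4@6 c2@8 c3@11, authorship 11...4.2.23.3..
After op 7 (move_right): buffer="galhsgxgragfazs" (len 15), cursors c1@2 c4@7 c2@9 c3@12, authorship 11...4.2.23.3..
After op 8 (insert('u')): buffer="gaulhsgxugruagfuazs" (len 19), cursors c1@3 c4@9 c2@12 c3@16, authorship 111...4.42.223.33..

Answer: 3 12 16 9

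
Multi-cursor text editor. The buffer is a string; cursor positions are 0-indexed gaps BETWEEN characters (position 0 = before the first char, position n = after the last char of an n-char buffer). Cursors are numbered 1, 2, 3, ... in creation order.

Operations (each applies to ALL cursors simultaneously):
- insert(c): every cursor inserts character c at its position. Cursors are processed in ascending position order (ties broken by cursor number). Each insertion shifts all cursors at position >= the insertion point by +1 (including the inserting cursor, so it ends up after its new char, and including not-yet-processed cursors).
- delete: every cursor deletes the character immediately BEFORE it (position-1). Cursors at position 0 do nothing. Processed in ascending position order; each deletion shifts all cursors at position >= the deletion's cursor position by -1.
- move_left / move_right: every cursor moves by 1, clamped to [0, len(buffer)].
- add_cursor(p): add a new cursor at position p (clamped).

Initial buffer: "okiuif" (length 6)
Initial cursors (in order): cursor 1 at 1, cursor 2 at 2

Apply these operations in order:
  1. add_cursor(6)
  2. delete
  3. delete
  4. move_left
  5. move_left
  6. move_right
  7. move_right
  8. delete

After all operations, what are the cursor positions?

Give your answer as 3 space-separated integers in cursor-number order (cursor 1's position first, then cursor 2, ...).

After op 1 (add_cursor(6)): buffer="okiuif" (len 6), cursors c1@1 c2@2 c3@6, authorship ......
After op 2 (delete): buffer="iui" (len 3), cursors c1@0 c2@0 c3@3, authorship ...
After op 3 (delete): buffer="iu" (len 2), cursors c1@0 c2@0 c3@2, authorship ..
After op 4 (move_left): buffer="iu" (len 2), cursors c1@0 c2@0 c3@1, authorship ..
After op 5 (move_left): buffer="iu" (len 2), cursors c1@0 c2@0 c3@0, authorship ..
After op 6 (move_right): buffer="iu" (len 2), cursors c1@1 c2@1 c3@1, authorship ..
After op 7 (move_right): buffer="iu" (len 2), cursors c1@2 c2@2 c3@2, authorship ..
After op 8 (delete): buffer="" (len 0), cursors c1@0 c2@0 c3@0, authorship 

Answer: 0 0 0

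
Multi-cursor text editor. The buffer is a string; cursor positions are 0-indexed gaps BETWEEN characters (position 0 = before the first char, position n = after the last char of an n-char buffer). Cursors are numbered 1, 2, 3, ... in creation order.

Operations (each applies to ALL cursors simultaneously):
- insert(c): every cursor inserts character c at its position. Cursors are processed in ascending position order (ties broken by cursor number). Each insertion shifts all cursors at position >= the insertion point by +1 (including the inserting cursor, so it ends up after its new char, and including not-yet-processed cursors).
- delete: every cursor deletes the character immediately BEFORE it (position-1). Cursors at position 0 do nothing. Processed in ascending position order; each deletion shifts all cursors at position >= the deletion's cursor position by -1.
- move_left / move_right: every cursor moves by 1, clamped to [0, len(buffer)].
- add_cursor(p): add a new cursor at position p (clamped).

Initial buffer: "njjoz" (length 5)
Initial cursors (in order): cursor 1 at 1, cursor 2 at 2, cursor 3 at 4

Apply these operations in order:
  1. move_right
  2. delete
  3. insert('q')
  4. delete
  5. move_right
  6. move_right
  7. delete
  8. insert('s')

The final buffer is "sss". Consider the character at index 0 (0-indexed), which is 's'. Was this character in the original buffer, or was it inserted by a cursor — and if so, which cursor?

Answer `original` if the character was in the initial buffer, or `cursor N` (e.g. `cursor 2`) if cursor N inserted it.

Answer: cursor 1

Derivation:
After op 1 (move_right): buffer="njjoz" (len 5), cursors c1@2 c2@3 c3@5, authorship .....
After op 2 (delete): buffer="no" (len 2), cursors c1@1 c2@1 c3@2, authorship ..
After op 3 (insert('q')): buffer="nqqoq" (len 5), cursors c1@3 c2@3 c3@5, authorship .12.3
After op 4 (delete): buffer="no" (len 2), cursors c1@1 c2@1 c3@2, authorship ..
After op 5 (move_right): buffer="no" (len 2), cursors c1@2 c2@2 c3@2, authorship ..
After op 6 (move_right): buffer="no" (len 2), cursors c1@2 c2@2 c3@2, authorship ..
After op 7 (delete): buffer="" (len 0), cursors c1@0 c2@0 c3@0, authorship 
After op 8 (insert('s')): buffer="sss" (len 3), cursors c1@3 c2@3 c3@3, authorship 123
Authorship (.=original, N=cursor N): 1 2 3
Index 0: author = 1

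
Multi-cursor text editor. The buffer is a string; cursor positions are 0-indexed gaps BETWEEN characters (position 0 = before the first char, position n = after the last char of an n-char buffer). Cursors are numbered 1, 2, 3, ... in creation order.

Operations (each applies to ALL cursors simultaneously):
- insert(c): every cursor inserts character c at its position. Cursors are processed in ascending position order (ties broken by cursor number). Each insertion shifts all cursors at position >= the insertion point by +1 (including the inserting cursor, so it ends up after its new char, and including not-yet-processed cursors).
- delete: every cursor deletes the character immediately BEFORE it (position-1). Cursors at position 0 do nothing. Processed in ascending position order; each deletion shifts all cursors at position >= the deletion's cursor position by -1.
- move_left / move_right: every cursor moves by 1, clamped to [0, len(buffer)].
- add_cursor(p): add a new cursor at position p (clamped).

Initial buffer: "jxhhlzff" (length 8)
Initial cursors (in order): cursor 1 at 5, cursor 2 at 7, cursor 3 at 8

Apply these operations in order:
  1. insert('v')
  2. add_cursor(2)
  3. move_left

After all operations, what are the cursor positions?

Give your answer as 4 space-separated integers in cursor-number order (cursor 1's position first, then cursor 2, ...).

After op 1 (insert('v')): buffer="jxhhlvzfvfv" (len 11), cursors c1@6 c2@9 c3@11, authorship .....1..2.3
After op 2 (add_cursor(2)): buffer="jxhhlvzfvfv" (len 11), cursors c4@2 c1@6 c2@9 c3@11, authorship .....1..2.3
After op 3 (move_left): buffer="jxhhlvzfvfv" (len 11), cursors c4@1 c1@5 c2@8 c3@10, authorship .....1..2.3

Answer: 5 8 10 1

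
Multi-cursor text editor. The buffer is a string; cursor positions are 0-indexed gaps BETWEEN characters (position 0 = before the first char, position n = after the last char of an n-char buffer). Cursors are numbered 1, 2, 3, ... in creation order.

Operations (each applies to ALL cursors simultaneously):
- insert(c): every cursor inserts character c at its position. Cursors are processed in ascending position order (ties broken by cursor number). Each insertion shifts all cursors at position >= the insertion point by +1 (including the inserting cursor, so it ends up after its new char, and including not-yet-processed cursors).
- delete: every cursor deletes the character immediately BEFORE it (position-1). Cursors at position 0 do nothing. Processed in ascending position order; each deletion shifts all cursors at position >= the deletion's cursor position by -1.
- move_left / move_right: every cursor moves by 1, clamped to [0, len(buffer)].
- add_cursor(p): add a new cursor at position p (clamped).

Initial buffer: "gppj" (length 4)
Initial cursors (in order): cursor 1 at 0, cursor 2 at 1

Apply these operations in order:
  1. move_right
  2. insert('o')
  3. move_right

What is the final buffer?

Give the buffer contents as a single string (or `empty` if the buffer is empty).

After op 1 (move_right): buffer="gppj" (len 4), cursors c1@1 c2@2, authorship ....
After op 2 (insert('o')): buffer="gopopj" (len 6), cursors c1@2 c2@4, authorship .1.2..
After op 3 (move_right): buffer="gopopj" (len 6), cursors c1@3 c2@5, authorship .1.2..

Answer: gopopj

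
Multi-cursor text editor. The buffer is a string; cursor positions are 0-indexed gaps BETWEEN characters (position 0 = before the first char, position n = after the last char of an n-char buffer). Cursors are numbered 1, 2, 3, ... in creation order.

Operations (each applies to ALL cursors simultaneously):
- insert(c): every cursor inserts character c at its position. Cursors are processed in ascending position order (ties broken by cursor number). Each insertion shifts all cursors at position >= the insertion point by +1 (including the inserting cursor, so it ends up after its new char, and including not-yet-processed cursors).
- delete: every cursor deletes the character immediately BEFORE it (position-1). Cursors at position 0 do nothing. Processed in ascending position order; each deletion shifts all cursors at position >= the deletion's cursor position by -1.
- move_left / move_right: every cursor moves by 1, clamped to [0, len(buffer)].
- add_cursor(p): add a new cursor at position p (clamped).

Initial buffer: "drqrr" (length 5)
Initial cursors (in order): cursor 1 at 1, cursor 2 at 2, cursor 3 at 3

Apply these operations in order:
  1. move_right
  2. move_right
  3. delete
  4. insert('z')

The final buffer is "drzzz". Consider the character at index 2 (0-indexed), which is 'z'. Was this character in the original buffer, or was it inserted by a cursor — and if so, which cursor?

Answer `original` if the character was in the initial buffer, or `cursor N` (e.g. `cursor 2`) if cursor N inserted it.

Answer: cursor 1

Derivation:
After op 1 (move_right): buffer="drqrr" (len 5), cursors c1@2 c2@3 c3@4, authorship .....
After op 2 (move_right): buffer="drqrr" (len 5), cursors c1@3 c2@4 c3@5, authorship .....
After op 3 (delete): buffer="dr" (len 2), cursors c1@2 c2@2 c3@2, authorship ..
After op 4 (insert('z')): buffer="drzzz" (len 5), cursors c1@5 c2@5 c3@5, authorship ..123
Authorship (.=original, N=cursor N): . . 1 2 3
Index 2: author = 1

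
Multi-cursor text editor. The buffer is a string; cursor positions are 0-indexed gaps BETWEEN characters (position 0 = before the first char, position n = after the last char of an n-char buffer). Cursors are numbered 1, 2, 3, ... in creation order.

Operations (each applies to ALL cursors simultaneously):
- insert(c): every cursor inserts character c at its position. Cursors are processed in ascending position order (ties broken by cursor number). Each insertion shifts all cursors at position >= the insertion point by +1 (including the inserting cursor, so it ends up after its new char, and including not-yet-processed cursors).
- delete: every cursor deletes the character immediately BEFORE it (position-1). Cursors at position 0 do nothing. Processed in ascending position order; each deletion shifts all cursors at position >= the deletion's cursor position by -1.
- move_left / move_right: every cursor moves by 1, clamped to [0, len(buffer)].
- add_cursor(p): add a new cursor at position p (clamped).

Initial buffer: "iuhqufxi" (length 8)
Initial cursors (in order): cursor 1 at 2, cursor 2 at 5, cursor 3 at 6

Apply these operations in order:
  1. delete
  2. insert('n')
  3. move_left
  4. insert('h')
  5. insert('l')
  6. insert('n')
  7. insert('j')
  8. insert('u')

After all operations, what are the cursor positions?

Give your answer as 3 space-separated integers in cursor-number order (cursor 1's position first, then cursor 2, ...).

After op 1 (delete): buffer="ihqxi" (len 5), cursors c1@1 c2@3 c3@3, authorship .....
After op 2 (insert('n')): buffer="inhqnnxi" (len 8), cursors c1@2 c2@6 c3@6, authorship .1..23..
After op 3 (move_left): buffer="inhqnnxi" (len 8), cursors c1@1 c2@5 c3@5, authorship .1..23..
After op 4 (insert('h')): buffer="ihnhqnhhnxi" (len 11), cursors c1@2 c2@8 c3@8, authorship .11..2233..
After op 5 (insert('l')): buffer="ihlnhqnhhllnxi" (len 14), cursors c1@3 c2@11 c3@11, authorship .111..223233..
After op 6 (insert('n')): buffer="ihlnnhqnhhllnnnxi" (len 17), cursors c1@4 c2@14 c3@14, authorship .1111..22323233..
After op 7 (insert('j')): buffer="ihlnjnhqnhhllnnjjnxi" (len 20), cursors c1@5 c2@17 c3@17, authorship .11111..2232323233..
After op 8 (insert('u')): buffer="ihlnjunhqnhhllnnjjuunxi" (len 23), cursors c1@6 c2@20 c3@20, authorship .111111..223232323233..

Answer: 6 20 20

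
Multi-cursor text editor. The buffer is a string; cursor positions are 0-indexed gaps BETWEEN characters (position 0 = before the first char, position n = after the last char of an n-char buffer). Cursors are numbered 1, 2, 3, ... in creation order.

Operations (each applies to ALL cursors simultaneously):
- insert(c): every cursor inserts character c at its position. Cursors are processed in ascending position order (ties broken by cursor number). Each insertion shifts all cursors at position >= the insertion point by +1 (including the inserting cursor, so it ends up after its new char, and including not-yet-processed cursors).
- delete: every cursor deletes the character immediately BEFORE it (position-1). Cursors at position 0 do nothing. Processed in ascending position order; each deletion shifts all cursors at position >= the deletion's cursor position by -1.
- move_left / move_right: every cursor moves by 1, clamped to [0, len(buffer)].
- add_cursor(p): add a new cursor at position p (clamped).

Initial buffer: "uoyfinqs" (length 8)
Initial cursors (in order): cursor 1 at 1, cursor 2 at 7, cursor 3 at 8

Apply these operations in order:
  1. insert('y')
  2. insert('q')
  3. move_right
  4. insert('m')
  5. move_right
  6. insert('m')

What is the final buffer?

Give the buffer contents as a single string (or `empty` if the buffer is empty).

After op 1 (insert('y')): buffer="uyoyfinqysy" (len 11), cursors c1@2 c2@9 c3@11, authorship .1......2.3
After op 2 (insert('q')): buffer="uyqoyfinqyqsyq" (len 14), cursors c1@3 c2@11 c3@14, authorship .11......22.33
After op 3 (move_right): buffer="uyqoyfinqyqsyq" (len 14), cursors c1@4 c2@12 c3@14, authorship .11......22.33
After op 4 (insert('m')): buffer="uyqomyfinqyqsmyqm" (len 17), cursors c1@5 c2@14 c3@17, authorship .11.1.....22.2333
After op 5 (move_right): buffer="uyqomyfinqyqsmyqm" (len 17), cursors c1@6 c2@15 c3@17, authorship .11.1.....22.2333
After op 6 (insert('m')): buffer="uyqomymfinqyqsmymqmm" (len 20), cursors c1@7 c2@17 c3@20, authorship .11.1.1....22.232333

Answer: uyqomymfinqyqsmymqmm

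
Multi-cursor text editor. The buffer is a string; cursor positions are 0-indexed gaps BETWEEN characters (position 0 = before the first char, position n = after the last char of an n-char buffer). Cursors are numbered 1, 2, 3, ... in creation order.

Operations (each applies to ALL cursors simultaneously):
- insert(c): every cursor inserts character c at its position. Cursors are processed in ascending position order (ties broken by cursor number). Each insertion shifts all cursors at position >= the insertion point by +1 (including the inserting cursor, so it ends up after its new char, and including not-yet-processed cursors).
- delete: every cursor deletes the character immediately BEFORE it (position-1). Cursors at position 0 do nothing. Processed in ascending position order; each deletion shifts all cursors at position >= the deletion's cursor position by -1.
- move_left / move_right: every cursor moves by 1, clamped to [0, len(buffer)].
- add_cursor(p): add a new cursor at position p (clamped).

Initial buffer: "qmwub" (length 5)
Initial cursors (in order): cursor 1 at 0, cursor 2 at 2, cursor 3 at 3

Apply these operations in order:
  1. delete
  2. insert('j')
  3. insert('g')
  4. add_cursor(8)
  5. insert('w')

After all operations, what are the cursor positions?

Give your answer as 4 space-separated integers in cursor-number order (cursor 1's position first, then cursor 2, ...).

After op 1 (delete): buffer="qub" (len 3), cursors c1@0 c2@1 c3@1, authorship ...
After op 2 (insert('j')): buffer="jqjjub" (len 6), cursors c1@1 c2@4 c3@4, authorship 1.23..
After op 3 (insert('g')): buffer="jgqjjggub" (len 9), cursors c1@2 c2@7 c3@7, authorship 11.2323..
After op 4 (add_cursor(8)): buffer="jgqjjggub" (len 9), cursors c1@2 c2@7 c3@7 c4@8, authorship 11.2323..
After op 5 (insert('w')): buffer="jgwqjjggwwuwb" (len 13), cursors c1@3 c2@10 c3@10 c4@12, authorship 111.232323.4.

Answer: 3 10 10 12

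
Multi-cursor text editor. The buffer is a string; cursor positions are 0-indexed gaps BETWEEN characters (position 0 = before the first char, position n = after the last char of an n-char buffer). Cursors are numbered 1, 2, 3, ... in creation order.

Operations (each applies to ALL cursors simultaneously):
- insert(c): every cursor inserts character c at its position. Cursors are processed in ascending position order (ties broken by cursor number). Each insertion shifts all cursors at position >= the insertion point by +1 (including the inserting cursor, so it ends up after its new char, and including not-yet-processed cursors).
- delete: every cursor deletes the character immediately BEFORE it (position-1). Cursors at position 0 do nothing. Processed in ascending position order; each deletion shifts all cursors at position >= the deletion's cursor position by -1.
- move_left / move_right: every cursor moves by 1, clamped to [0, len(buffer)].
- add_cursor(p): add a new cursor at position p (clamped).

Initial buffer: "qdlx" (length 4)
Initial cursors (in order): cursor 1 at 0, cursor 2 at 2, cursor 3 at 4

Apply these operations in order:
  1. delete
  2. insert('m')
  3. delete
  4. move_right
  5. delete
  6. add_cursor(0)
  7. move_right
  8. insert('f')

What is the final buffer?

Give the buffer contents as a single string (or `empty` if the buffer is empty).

After op 1 (delete): buffer="ql" (len 2), cursors c1@0 c2@1 c3@2, authorship ..
After op 2 (insert('m')): buffer="mqmlm" (len 5), cursors c1@1 c2@3 c3@5, authorship 1.2.3
After op 3 (delete): buffer="ql" (len 2), cursors c1@0 c2@1 c3@2, authorship ..
After op 4 (move_right): buffer="ql" (len 2), cursors c1@1 c2@2 c3@2, authorship ..
After op 5 (delete): buffer="" (len 0), cursors c1@0 c2@0 c3@0, authorship 
After op 6 (add_cursor(0)): buffer="" (len 0), cursors c1@0 c2@0 c3@0 c4@0, authorship 
After op 7 (move_right): buffer="" (len 0), cursors c1@0 c2@0 c3@0 c4@0, authorship 
After op 8 (insert('f')): buffer="ffff" (len 4), cursors c1@4 c2@4 c3@4 c4@4, authorship 1234

Answer: ffff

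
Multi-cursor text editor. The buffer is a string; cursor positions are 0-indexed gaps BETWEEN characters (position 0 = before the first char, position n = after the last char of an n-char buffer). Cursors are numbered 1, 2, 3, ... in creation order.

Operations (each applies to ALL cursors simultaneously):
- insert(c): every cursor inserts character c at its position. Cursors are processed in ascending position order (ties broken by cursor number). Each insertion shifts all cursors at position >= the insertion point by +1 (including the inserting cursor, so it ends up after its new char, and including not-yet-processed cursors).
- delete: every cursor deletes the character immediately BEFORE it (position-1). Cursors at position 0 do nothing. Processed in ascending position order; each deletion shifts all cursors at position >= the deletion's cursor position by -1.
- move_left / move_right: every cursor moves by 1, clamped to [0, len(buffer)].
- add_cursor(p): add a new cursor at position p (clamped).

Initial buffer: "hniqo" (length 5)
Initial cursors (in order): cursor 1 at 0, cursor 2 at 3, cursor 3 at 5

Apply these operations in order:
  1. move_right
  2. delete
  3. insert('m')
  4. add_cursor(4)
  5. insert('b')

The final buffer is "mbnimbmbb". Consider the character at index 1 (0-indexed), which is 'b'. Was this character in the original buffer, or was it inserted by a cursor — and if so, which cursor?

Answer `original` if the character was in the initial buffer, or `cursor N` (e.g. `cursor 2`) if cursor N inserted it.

Answer: cursor 1

Derivation:
After op 1 (move_right): buffer="hniqo" (len 5), cursors c1@1 c2@4 c3@5, authorship .....
After op 2 (delete): buffer="ni" (len 2), cursors c1@0 c2@2 c3@2, authorship ..
After op 3 (insert('m')): buffer="mnimm" (len 5), cursors c1@1 c2@5 c3@5, authorship 1..23
After op 4 (add_cursor(4)): buffer="mnimm" (len 5), cursors c1@1 c4@4 c2@5 c3@5, authorship 1..23
After op 5 (insert('b')): buffer="mbnimbmbb" (len 9), cursors c1@2 c4@6 c2@9 c3@9, authorship 11..24323
Authorship (.=original, N=cursor N): 1 1 . . 2 4 3 2 3
Index 1: author = 1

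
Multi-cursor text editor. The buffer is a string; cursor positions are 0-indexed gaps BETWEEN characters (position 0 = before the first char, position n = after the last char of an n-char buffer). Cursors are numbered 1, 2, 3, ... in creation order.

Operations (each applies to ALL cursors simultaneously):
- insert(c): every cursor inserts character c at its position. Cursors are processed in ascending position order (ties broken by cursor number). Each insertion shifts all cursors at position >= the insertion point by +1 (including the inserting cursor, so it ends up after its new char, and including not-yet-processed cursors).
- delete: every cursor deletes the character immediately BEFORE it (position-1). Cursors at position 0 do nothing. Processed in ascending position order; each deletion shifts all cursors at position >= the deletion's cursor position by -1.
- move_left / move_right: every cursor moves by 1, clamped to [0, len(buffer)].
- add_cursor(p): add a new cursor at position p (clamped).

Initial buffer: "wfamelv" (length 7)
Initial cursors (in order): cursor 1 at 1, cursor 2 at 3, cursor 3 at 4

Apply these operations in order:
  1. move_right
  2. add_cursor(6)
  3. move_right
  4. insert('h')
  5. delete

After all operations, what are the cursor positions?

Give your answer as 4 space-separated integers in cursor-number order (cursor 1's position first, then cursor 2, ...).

Answer: 3 5 6 7

Derivation:
After op 1 (move_right): buffer="wfamelv" (len 7), cursors c1@2 c2@4 c3@5, authorship .......
After op 2 (add_cursor(6)): buffer="wfamelv" (len 7), cursors c1@2 c2@4 c3@5 c4@6, authorship .......
After op 3 (move_right): buffer="wfamelv" (len 7), cursors c1@3 c2@5 c3@6 c4@7, authorship .......
After op 4 (insert('h')): buffer="wfahmehlhvh" (len 11), cursors c1@4 c2@7 c3@9 c4@11, authorship ...1..2.3.4
After op 5 (delete): buffer="wfamelv" (len 7), cursors c1@3 c2@5 c3@6 c4@7, authorship .......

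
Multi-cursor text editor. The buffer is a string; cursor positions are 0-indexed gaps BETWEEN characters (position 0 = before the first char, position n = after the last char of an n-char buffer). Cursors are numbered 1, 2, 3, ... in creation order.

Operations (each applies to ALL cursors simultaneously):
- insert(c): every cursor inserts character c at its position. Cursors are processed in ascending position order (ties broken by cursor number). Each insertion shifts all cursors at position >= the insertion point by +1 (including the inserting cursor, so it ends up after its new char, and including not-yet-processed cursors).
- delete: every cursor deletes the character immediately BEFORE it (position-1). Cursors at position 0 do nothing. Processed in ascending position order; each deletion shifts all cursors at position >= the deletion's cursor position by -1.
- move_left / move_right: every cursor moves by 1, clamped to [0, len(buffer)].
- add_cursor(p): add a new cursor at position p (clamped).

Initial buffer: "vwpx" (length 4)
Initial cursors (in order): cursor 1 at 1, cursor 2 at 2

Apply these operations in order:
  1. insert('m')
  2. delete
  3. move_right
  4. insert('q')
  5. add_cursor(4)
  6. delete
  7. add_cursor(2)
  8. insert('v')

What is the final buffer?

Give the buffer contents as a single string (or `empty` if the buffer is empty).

After op 1 (insert('m')): buffer="vmwmpx" (len 6), cursors c1@2 c2@4, authorship .1.2..
After op 2 (delete): buffer="vwpx" (len 4), cursors c1@1 c2@2, authorship ....
After op 3 (move_right): buffer="vwpx" (len 4), cursors c1@2 c2@3, authorship ....
After op 4 (insert('q')): buffer="vwqpqx" (len 6), cursors c1@3 c2@5, authorship ..1.2.
After op 5 (add_cursor(4)): buffer="vwqpqx" (len 6), cursors c1@3 c3@4 c2@5, authorship ..1.2.
After op 6 (delete): buffer="vwx" (len 3), cursors c1@2 c2@2 c3@2, authorship ...
After op 7 (add_cursor(2)): buffer="vwx" (len 3), cursors c1@2 c2@2 c3@2 c4@2, authorship ...
After op 8 (insert('v')): buffer="vwvvvvx" (len 7), cursors c1@6 c2@6 c3@6 c4@6, authorship ..1234.

Answer: vwvvvvx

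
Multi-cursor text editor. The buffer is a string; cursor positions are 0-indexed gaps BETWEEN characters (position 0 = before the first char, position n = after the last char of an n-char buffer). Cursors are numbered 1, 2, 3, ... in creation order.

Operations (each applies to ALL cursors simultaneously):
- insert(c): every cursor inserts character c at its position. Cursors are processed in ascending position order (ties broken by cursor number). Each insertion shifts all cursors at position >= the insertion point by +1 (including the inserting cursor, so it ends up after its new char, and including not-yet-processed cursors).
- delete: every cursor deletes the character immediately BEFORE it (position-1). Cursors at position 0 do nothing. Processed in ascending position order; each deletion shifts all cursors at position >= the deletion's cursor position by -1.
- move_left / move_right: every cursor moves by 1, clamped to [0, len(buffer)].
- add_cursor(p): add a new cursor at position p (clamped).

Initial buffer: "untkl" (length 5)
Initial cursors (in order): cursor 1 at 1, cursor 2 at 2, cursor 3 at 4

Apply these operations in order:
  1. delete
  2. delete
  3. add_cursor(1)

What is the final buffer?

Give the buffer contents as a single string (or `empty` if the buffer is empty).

Answer: l

Derivation:
After op 1 (delete): buffer="tl" (len 2), cursors c1@0 c2@0 c3@1, authorship ..
After op 2 (delete): buffer="l" (len 1), cursors c1@0 c2@0 c3@0, authorship .
After op 3 (add_cursor(1)): buffer="l" (len 1), cursors c1@0 c2@0 c3@0 c4@1, authorship .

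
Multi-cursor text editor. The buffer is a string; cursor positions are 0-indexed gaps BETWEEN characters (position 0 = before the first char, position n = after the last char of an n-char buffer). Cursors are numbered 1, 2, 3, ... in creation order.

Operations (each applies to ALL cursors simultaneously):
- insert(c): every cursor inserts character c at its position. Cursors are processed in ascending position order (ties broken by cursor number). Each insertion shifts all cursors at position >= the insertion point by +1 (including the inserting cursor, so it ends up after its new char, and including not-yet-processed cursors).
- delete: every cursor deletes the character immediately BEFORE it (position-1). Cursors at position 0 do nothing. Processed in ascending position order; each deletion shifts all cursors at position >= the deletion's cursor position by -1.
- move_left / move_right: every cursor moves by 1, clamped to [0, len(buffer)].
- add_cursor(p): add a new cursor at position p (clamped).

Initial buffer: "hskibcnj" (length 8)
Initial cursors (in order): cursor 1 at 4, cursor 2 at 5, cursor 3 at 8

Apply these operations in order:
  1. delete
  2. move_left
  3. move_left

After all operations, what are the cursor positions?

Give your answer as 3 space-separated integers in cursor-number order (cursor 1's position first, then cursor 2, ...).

Answer: 1 1 3

Derivation:
After op 1 (delete): buffer="hskcn" (len 5), cursors c1@3 c2@3 c3@5, authorship .....
After op 2 (move_left): buffer="hskcn" (len 5), cursors c1@2 c2@2 c3@4, authorship .....
After op 3 (move_left): buffer="hskcn" (len 5), cursors c1@1 c2@1 c3@3, authorship .....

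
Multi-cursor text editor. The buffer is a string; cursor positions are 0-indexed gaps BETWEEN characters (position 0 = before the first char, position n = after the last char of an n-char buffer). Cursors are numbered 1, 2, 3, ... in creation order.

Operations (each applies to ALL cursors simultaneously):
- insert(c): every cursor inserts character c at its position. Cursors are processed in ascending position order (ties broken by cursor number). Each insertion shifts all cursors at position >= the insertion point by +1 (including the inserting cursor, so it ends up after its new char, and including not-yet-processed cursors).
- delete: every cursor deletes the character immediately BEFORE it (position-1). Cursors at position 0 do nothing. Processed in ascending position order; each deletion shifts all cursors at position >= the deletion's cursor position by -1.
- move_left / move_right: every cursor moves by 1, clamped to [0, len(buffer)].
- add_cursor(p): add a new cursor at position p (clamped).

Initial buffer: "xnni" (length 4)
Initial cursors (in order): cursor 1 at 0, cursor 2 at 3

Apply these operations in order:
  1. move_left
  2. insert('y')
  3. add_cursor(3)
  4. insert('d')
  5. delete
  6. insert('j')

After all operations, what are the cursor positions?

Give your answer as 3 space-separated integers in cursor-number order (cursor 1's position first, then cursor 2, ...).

After op 1 (move_left): buffer="xnni" (len 4), cursors c1@0 c2@2, authorship ....
After op 2 (insert('y')): buffer="yxnyni" (len 6), cursors c1@1 c2@4, authorship 1..2..
After op 3 (add_cursor(3)): buffer="yxnyni" (len 6), cursors c1@1 c3@3 c2@4, authorship 1..2..
After op 4 (insert('d')): buffer="ydxndydni" (len 9), cursors c1@2 c3@5 c2@7, authorship 11..322..
After op 5 (delete): buffer="yxnyni" (len 6), cursors c1@1 c3@3 c2@4, authorship 1..2..
After op 6 (insert('j')): buffer="yjxnjyjni" (len 9), cursors c1@2 c3@5 c2@7, authorship 11..322..

Answer: 2 7 5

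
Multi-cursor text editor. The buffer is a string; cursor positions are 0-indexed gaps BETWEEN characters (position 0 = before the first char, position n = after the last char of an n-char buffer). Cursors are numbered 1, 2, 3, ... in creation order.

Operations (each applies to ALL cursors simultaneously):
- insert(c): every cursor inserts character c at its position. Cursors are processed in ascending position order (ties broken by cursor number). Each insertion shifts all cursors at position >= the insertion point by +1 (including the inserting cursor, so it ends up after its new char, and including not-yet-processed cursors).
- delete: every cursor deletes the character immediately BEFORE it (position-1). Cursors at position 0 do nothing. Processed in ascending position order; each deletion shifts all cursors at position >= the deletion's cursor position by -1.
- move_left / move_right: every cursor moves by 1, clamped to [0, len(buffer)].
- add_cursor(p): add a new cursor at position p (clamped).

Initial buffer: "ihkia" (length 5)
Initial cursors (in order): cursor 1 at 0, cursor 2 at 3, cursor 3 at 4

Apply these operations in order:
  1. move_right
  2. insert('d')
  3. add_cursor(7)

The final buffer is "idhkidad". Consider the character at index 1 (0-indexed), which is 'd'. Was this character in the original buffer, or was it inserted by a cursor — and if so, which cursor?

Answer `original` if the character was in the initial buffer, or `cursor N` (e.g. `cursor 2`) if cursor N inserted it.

Answer: cursor 1

Derivation:
After op 1 (move_right): buffer="ihkia" (len 5), cursors c1@1 c2@4 c3@5, authorship .....
After op 2 (insert('d')): buffer="idhkidad" (len 8), cursors c1@2 c2@6 c3@8, authorship .1...2.3
After op 3 (add_cursor(7)): buffer="idhkidad" (len 8), cursors c1@2 c2@6 c4@7 c3@8, authorship .1...2.3
Authorship (.=original, N=cursor N): . 1 . . . 2 . 3
Index 1: author = 1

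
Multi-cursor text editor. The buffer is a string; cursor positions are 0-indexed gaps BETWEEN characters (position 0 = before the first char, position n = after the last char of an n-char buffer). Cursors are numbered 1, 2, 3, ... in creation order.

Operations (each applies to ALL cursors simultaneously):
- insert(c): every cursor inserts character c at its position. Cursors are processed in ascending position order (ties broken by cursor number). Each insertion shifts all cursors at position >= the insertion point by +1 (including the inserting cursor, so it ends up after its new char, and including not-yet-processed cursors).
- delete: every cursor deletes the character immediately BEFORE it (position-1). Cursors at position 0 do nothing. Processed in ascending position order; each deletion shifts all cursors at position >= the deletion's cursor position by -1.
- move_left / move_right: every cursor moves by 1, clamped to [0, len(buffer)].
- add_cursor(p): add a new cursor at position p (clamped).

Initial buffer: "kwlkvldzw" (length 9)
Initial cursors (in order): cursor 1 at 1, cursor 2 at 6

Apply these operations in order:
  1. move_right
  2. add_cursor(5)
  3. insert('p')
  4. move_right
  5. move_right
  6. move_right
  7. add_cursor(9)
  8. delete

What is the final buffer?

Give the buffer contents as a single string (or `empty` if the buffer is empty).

Answer: kwplkplz

Derivation:
After op 1 (move_right): buffer="kwlkvldzw" (len 9), cursors c1@2 c2@7, authorship .........
After op 2 (add_cursor(5)): buffer="kwlkvldzw" (len 9), cursors c1@2 c3@5 c2@7, authorship .........
After op 3 (insert('p')): buffer="kwplkvpldpzw" (len 12), cursors c1@3 c3@7 c2@10, authorship ..1...3..2..
After op 4 (move_right): buffer="kwplkvpldpzw" (len 12), cursors c1@4 c3@8 c2@11, authorship ..1...3..2..
After op 5 (move_right): buffer="kwplkvpldpzw" (len 12), cursors c1@5 c3@9 c2@12, authorship ..1...3..2..
After op 6 (move_right): buffer="kwplkvpldpzw" (len 12), cursors c1@6 c3@10 c2@12, authorship ..1...3..2..
After op 7 (add_cursor(9)): buffer="kwplkvpldpzw" (len 12), cursors c1@6 c4@9 c3@10 c2@12, authorship ..1...3..2..
After op 8 (delete): buffer="kwplkplz" (len 8), cursors c1@5 c3@7 c4@7 c2@8, authorship ..1..3..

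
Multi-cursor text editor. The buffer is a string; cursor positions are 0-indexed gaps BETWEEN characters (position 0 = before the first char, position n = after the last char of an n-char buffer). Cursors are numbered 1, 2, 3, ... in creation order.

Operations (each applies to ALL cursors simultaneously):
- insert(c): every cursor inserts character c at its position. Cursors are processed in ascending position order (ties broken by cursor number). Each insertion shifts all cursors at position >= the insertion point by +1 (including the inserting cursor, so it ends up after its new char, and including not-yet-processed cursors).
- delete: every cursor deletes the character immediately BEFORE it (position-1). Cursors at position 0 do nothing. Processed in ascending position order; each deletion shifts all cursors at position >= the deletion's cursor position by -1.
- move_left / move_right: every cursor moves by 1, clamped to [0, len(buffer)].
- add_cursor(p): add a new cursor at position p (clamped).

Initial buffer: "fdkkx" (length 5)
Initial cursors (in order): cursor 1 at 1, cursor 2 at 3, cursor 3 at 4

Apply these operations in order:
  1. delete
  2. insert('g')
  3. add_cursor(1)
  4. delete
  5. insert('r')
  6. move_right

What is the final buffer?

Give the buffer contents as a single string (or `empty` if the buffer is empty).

After op 1 (delete): buffer="dx" (len 2), cursors c1@0 c2@1 c3@1, authorship ..
After op 2 (insert('g')): buffer="gdggx" (len 5), cursors c1@1 c2@4 c3@4, authorship 1.23.
After op 3 (add_cursor(1)): buffer="gdggx" (len 5), cursors c1@1 c4@1 c2@4 c3@4, authorship 1.23.
After op 4 (delete): buffer="dx" (len 2), cursors c1@0 c4@0 c2@1 c3@1, authorship ..
After op 5 (insert('r')): buffer="rrdrrx" (len 6), cursors c1@2 c4@2 c2@5 c3@5, authorship 14.23.
After op 6 (move_right): buffer="rrdrrx" (len 6), cursors c1@3 c4@3 c2@6 c3@6, authorship 14.23.

Answer: rrdrrx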